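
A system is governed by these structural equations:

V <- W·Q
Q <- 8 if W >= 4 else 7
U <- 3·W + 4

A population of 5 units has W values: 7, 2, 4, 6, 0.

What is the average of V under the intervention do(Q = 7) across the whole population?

Every unit gets Q=7 under the intervention. V values become 49, 14, 28, 42, 0; E[V|do(Q=7)] = 26.6.

26.6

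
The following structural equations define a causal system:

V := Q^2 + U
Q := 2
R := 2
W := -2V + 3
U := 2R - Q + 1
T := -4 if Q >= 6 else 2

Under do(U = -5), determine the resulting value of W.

5

The intervention breaks the incoming arrows to U: U := 2R - Q + 1 no longer applies, and U = -5.
V = Q^2 + U  [with Q=2, U=-5]  = -1
W = -2V + 3  [with V=-1]  = 5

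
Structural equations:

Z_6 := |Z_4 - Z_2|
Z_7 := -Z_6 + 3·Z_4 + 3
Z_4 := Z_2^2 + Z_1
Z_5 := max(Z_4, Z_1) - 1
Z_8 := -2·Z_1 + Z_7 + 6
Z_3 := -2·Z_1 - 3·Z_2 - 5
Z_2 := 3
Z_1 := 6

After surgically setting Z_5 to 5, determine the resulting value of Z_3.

-26

do(Z_5=5) replaces the equation Z_5 := max(Z_4, Z_1) - 1 with the constant Z_5 = 5.
Z_3 is not downstream of the intervention, so its value is determined by the original equations.
Z_3 = -2·Z_1 - 3·Z_2 - 5  [with Z_1=6, Z_2=3]  = -26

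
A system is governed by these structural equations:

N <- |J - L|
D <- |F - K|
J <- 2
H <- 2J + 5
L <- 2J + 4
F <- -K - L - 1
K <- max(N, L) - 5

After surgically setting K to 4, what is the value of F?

Under do(K=4), the mechanism K <- max(N, L) - 5 is discarded; K is fixed at 4.
L = 2J + 4  [with J=2]  = 8
F = -K - L - 1  [with K=4, L=8]  = -13

-13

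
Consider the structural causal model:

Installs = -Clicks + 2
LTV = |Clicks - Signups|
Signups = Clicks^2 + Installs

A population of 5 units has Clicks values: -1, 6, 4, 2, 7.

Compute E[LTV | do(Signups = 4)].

2.4

Under do(Signups=4), Signups's equation is replaced by Signups=4 for every unit. Per-unit LTV: 5, 2, 0, 2, 3. Mean = 2.4.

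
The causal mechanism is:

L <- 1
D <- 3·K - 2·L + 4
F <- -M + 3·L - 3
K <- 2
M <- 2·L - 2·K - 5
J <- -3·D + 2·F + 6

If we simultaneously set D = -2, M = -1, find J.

14

The joint intervention fixes D = -2, M = -1, removing each variable's own equation.
F = -M + 3·L - 3  [with M=-1, L=1]  = 1
J = -3·D + 2·F + 6  [with D=-2, F=1]  = 14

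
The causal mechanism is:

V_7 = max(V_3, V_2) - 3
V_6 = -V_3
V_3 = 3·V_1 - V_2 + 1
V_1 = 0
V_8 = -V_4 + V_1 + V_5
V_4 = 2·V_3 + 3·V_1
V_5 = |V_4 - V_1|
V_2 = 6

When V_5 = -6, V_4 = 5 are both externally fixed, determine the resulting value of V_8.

Under do(V_5 = -6, V_4 = 5), each intervened variable's structural equation is replaced by its fixed value.
V_8 = -V_4 + V_1 + V_5  [with V_4=5, V_1=0, V_5=-6]  = -11

-11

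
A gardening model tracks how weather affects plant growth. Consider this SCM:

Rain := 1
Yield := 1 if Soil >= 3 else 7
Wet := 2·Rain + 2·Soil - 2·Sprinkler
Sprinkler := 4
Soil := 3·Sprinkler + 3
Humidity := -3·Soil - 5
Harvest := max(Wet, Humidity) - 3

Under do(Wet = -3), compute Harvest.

-6

The intervention breaks the incoming arrows to Wet: Wet := 2·Rain + 2·Soil - 2·Sprinkler no longer applies, and Wet = -3.
Soil = 3·Sprinkler + 3  [with Sprinkler=4]  = 15
Humidity = -3·Soil - 5  [with Soil=15]  = -50
Harvest = max(Wet, Humidity) - 3  [with Wet=-3, Humidity=-50]  = -6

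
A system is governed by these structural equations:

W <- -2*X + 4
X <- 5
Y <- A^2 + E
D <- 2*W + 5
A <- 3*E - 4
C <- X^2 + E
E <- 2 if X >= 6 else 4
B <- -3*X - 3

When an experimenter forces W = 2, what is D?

Under do(W=2), the mechanism W <- -2*X + 4 is discarded; W is fixed at 2.
D = 2*W + 5  [with W=2]  = 9

9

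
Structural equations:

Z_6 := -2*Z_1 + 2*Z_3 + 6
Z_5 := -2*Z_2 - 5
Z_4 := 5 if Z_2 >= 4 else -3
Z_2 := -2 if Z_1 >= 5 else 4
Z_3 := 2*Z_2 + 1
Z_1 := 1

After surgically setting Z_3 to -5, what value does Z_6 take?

The intervention breaks the incoming arrows to Z_3: Z_3 := 2*Z_2 + 1 no longer applies, and Z_3 = -5.
Z_6 = -2*Z_1 + 2*Z_3 + 6  [with Z_1=1, Z_3=-5]  = -6

-6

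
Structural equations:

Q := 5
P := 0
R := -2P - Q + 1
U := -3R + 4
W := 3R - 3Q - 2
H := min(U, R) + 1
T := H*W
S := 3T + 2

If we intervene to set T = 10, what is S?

do(T=10) replaces the equation T := H*W with the constant T = 10.
S = 3T + 2  [with T=10]  = 32

32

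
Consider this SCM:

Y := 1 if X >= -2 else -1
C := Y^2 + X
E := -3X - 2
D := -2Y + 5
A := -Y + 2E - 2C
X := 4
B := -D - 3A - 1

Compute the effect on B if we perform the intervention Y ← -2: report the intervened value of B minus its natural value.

3

Under do(Y=-2), the mechanism Y := 1 if X >= -2 else -1 is discarded; Y is fixed at -2.
E = -3X - 2  [with X=4]  = -14
C = Y^2 + X  [with Y=-2, X=4]  = 8
D = -2Y + 5  [with Y=-2]  = 9
A = -Y + 2E - 2C  [with Y=-2, E=-14, C=8]  = -42
B = -D - 3A - 1  [with D=9, A=-42]  = 116
Without intervention: Y = 1 if X >= -2 else -1  [with X=4]  = 1; E = -3X - 2  [with X=4]  = -14; C = Y^2 + X  [with Y=1, X=4]  = 5; D = -2Y + 5  [with Y=1]  = 3; A = -Y + 2E - 2C  [with Y=1, E=-14, C=5]  = -39; B = -D - 3A - 1  [with D=3, A=-39]  = 113.
Change = 116 − 113 = 3.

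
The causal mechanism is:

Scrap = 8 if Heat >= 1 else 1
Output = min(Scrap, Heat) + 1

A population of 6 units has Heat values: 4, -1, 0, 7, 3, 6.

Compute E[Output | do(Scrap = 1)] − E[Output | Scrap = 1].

The intervention sets Scrap=1 in all 6 units regardless of Heat. Recomputing Output per unit gives 2, 0, 1, 2, 2, 2; average 1.5.
Conditioning on Scrap=1 selects the 2 unit(s) with Heat ∈ {-1, 0}. Their Output values: 0, 1. Mean = 0.5.
Difference = 1.5 − 0.5 = 1.

1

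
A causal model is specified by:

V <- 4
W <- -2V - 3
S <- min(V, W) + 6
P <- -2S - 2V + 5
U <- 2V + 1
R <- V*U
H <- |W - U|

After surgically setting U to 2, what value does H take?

13

Under do(U=2), the mechanism U <- 2V + 1 is discarded; U is fixed at 2.
W = -2V - 3  [with V=4]  = -11
H = |W - U|  [with W=-11, U=2]  = 13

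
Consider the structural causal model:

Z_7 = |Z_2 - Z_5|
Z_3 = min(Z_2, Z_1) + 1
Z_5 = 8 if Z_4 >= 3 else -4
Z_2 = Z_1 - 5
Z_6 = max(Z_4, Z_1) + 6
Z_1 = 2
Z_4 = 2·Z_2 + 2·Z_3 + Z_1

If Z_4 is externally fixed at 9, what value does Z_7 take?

The intervention breaks the incoming arrows to Z_4: Z_4 = 2·Z_2 + 2·Z_3 + Z_1 no longer applies, and Z_4 = 9.
Z_2 = Z_1 - 5  [with Z_1=2]  = -3
Z_5 = 8 if Z_4 >= 3 else -4  [with Z_4=9]  = 8
Z_7 = |Z_2 - Z_5|  [with Z_2=-3, Z_5=8]  = 11

11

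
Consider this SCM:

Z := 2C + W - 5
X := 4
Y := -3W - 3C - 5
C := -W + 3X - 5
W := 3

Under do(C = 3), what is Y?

-23

The intervention breaks the incoming arrows to C: C := -W + 3X - 5 no longer applies, and C = 3.
Y = -3W - 3C - 5  [with W=3, C=3]  = -23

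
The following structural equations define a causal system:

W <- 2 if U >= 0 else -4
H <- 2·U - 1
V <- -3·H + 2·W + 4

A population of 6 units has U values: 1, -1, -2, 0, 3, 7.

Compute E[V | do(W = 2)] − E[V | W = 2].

8.5

Under do(W=2), W's equation is replaced by W=2 for every unit. Per-unit V: 5, 17, 23, 11, -7, -31. Mean = 3.
Conditioning on W=2 selects the 4 unit(s) with U ∈ {1, 0, 3, 7}. Their V values: 5, 11, -7, -31. Mean = -5.5.
Difference = 3 − (-5.5) = 8.5.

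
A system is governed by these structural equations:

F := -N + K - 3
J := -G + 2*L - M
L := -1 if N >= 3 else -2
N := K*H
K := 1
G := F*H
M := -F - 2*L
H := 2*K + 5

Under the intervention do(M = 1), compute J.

do(M=1) replaces the equation M := -F - 2*L with the constant M = 1.
H = 2*K + 5  [with K=1]  = 7
N = K*H  [with K=1, H=7]  = 7
F = -N + K - 3  [with N=7, K=1]  = -9
L = -1 if N >= 3 else -2  [with N=7]  = -1
G = F*H  [with F=-9, H=7]  = -63
J = -G + 2*L - M  [with G=-63, L=-1, M=1]  = 60

60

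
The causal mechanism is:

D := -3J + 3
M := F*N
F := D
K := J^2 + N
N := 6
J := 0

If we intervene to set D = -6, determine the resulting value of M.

Under do(D=-6), the mechanism D := -3J + 3 is discarded; D is fixed at -6.
F = D  [with D=-6]  = -6
M = F*N  [with F=-6, N=6]  = -36

-36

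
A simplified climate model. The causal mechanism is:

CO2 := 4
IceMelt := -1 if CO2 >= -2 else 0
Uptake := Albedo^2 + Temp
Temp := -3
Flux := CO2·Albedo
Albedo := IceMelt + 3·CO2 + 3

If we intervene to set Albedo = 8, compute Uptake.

Under do(Albedo=8), the mechanism Albedo := IceMelt + 3·CO2 + 3 is discarded; Albedo is fixed at 8.
Uptake = Albedo^2 + Temp  [with Albedo=8, Temp=-3]  = 61

61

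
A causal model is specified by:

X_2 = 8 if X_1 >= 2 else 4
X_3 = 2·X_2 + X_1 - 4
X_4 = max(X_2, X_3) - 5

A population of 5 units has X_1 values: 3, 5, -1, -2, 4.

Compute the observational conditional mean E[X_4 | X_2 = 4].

Observing X_2=4 restricts to units where X_2's equation naturally yields 4: X_1 ∈ {-1, -2}. In that subpopulation X_4 = -1, -1, mean -1.

-1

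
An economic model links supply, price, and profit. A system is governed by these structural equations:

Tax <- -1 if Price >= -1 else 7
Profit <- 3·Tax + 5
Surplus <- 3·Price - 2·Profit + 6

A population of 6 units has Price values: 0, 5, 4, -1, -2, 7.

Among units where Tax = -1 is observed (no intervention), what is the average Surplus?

11

E[Surplus|Tax=-1] averages over only the 5 units with Tax=-1 (Price = 0, 5, 4, -1, 7): Surplus = 2, 17, 14, -1, 23, mean 11.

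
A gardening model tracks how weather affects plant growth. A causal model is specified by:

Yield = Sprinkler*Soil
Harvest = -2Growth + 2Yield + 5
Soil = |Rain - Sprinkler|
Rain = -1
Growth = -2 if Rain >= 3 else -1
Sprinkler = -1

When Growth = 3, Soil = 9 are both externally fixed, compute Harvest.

-19

The joint intervention fixes Growth = 3, Soil = 9, removing each variable's own equation.
Yield = Sprinkler*Soil  [with Sprinkler=-1, Soil=9]  = -9
Harvest = -2Growth + 2Yield + 5  [with Growth=3, Yield=-9]  = -19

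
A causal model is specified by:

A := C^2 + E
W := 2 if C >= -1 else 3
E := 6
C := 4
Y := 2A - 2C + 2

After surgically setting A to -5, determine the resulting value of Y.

-16

Intervening sets A = -5 and removes its equation (A := C^2 + E).
Y = 2A - 2C + 2  [with A=-5, C=4]  = -16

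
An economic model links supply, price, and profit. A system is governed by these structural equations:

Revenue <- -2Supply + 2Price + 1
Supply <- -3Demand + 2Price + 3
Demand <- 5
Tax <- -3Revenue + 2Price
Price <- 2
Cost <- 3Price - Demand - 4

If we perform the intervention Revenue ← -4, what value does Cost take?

The intervention breaks the incoming arrows to Revenue: Revenue <- -2Supply + 2Price + 1 no longer applies, and Revenue = -4.
Since Cost is not a descendant of the intervened variable, it is unaffected.
Cost = 3Price - Demand - 4  [with Price=2, Demand=5]  = -3

-3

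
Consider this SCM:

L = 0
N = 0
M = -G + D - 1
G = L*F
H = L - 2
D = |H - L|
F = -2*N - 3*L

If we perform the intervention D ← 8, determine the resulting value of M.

The intervention breaks the incoming arrows to D: D = |H - L| no longer applies, and D = 8.
F = -2*N - 3*L  [with N=0, L=0]  = 0
G = L*F  [with L=0, F=0]  = 0
M = -G + D - 1  [with G=0, D=8]  = 7

7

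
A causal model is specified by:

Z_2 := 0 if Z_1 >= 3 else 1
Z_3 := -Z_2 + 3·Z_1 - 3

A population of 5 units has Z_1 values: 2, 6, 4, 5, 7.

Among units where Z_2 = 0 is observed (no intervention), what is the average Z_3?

13.5

E[Z_3|Z_2=0] averages over only the 4 units with Z_2=0 (Z_1 = 6, 4, 5, 7): Z_3 = 15, 9, 12, 18, mean 13.5.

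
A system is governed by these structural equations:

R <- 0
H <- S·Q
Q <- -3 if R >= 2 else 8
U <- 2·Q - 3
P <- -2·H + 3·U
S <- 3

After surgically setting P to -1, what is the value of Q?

8

do(P=-1) replaces the equation P <- -2·H + 3·U with the constant P = -1.
Q is not downstream of the intervention, so its value is determined by the original equations.
Q = -3 if R >= 2 else 8  [with R=0]  = 8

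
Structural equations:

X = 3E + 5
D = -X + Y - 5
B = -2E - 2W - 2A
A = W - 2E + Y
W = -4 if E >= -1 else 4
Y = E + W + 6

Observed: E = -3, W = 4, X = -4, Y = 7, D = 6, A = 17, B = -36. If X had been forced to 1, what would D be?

1

do(X=1) replaces the equation X = 3E + 5 with the constant X = 1.
W = -4 if E >= -1 else 4  [with E=-3]  = 4
Y = E + W + 6  [with E=-3, W=4]  = 7
D = -X + Y - 5  [with X=1, Y=7]  = 1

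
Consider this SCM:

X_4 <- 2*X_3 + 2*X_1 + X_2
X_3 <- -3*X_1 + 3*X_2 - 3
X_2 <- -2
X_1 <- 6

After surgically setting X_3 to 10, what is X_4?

30

The intervention breaks the incoming arrows to X_3: X_3 <- -3*X_1 + 3*X_2 - 3 no longer applies, and X_3 = 10.
X_4 = 2*X_3 + 2*X_1 + X_2  [with X_3=10, X_1=6, X_2=-2]  = 30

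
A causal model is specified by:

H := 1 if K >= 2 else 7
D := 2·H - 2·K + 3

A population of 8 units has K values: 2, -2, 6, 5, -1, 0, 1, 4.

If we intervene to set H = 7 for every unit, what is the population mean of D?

The intervention sets H=7 in all 8 units regardless of K. Recomputing D per unit gives 13, 21, 5, 7, 19, 17, 15, 9; average 13.25.

13.25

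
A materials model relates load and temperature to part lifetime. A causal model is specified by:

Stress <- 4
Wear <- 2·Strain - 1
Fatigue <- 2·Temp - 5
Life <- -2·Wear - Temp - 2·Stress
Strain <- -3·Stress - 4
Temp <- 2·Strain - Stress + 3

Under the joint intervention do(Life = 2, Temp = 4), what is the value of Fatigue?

Under do(Life = 2, Temp = 4), each intervened variable's structural equation is replaced by its fixed value.
Fatigue = 2·Temp - 5  [with Temp=4]  = 3

3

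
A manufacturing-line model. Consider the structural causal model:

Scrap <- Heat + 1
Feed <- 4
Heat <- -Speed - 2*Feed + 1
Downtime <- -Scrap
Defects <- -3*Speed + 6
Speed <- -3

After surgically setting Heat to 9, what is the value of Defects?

15

The intervention breaks the incoming arrows to Heat: Heat <- -Speed - 2*Feed + 1 no longer applies, and Heat = 9.
Defects is not downstream of the intervention, so its value is determined by the original equations.
Defects = -3*Speed + 6  [with Speed=-3]  = 15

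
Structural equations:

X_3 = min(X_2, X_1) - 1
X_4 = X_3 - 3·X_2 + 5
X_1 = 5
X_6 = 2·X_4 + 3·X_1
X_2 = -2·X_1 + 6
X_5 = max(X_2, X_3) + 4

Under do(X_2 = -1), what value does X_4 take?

6

Under do(X_2=-1), the mechanism X_2 = -2·X_1 + 6 is discarded; X_2 is fixed at -1.
X_3 = min(X_2, X_1) - 1  [with X_2=-1, X_1=5]  = -2
X_4 = X_3 - 3·X_2 + 5  [with X_3=-2, X_2=-1]  = 6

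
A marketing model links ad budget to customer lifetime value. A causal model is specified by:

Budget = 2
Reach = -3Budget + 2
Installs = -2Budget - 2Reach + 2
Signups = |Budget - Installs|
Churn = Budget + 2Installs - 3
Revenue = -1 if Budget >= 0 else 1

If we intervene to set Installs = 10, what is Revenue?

-1

The intervention breaks the incoming arrows to Installs: Installs = -2Budget - 2Reach + 2 no longer applies, and Installs = 10.
No directed path runs from Installs to Revenue, so Revenue keeps its natural value.
Revenue = -1 if Budget >= 0 else 1  [with Budget=2]  = -1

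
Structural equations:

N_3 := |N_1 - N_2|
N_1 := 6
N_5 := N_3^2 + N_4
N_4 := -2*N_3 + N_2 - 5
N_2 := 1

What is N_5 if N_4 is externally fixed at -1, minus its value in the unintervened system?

13

Intervening sets N_4 = -1 and removes its equation (N_4 := -2*N_3 + N_2 - 5).
N_3 = |N_1 - N_2|  [with N_1=6, N_2=1]  = 5
N_5 = N_3^2 + N_4  [with N_3=5, N_4=-1]  = 24
Without intervention: N_3 = |N_1 - N_2|  [with N_1=6, N_2=1]  = 5; N_4 = -2*N_3 + N_2 - 5  [with N_3=5, N_2=1]  = -14; N_5 = N_3^2 + N_4  [with N_3=5, N_4=-14]  = 11.
Change = 24 − 11 = 13.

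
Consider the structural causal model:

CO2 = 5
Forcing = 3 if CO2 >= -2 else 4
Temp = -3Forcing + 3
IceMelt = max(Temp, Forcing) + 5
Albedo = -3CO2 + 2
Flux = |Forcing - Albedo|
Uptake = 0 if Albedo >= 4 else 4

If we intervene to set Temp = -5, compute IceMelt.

The intervention breaks the incoming arrows to Temp: Temp = -3Forcing + 3 no longer applies, and Temp = -5.
Forcing = 3 if CO2 >= -2 else 4  [with CO2=5]  = 3
IceMelt = max(Temp, Forcing) + 5  [with Temp=-5, Forcing=3]  = 8

8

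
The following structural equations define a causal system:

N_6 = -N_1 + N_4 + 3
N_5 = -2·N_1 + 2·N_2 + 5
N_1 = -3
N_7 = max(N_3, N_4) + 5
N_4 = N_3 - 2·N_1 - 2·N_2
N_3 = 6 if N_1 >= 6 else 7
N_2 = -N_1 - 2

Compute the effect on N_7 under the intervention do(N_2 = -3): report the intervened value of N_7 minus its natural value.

8

Under do(N_2=-3), the mechanism N_2 = -N_1 - 2 is discarded; N_2 is fixed at -3.
N_3 = 6 if N_1 >= 6 else 7  [with N_1=-3]  = 7
N_4 = N_3 - 2·N_1 - 2·N_2  [with N_3=7, N_1=-3, N_2=-3]  = 19
N_7 = max(N_3, N_4) + 5  [with N_3=7, N_4=19]  = 24
Without intervention: N_2 = -N_1 - 2  [with N_1=-3]  = 1; N_3 = 6 if N_1 >= 6 else 7  [with N_1=-3]  = 7; N_4 = N_3 - 2·N_1 - 2·N_2  [with N_3=7, N_1=-3, N_2=1]  = 11; N_7 = max(N_3, N_4) + 5  [with N_3=7, N_4=11]  = 16.
Change = 24 − 16 = 8.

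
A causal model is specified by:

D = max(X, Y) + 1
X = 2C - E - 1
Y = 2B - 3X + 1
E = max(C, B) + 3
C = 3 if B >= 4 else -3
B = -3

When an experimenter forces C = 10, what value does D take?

7

Under do(C=10), the mechanism C = 3 if B >= 4 else -3 is discarded; C is fixed at 10.
E = max(C, B) + 3  [with C=10, B=-3]  = 13
X = 2C - E - 1  [with C=10, E=13]  = 6
Y = 2B - 3X + 1  [with B=-3, X=6]  = -23
D = max(X, Y) + 1  [with X=6, Y=-23]  = 7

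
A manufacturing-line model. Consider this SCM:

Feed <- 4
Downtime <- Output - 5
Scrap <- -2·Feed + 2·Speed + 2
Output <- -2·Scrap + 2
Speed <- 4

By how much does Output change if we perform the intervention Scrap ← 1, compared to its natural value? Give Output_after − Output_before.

The intervention breaks the incoming arrows to Scrap: Scrap <- -2·Feed + 2·Speed + 2 no longer applies, and Scrap = 1.
Output = -2·Scrap + 2  [with Scrap=1]  = 0
Without intervention: Scrap = -2·Feed + 2·Speed + 2  [with Feed=4, Speed=4]  = 2; Output = -2·Scrap + 2  [with Scrap=2]  = -2.
Change = 0 − (-2) = 2.

2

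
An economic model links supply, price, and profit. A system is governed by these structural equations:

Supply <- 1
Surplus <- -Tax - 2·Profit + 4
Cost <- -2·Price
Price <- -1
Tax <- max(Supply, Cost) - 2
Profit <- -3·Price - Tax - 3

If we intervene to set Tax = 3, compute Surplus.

Under do(Tax=3), the mechanism Tax <- max(Supply, Cost) - 2 is discarded; Tax is fixed at 3.
Profit = -3·Price - Tax - 3  [with Price=-1, Tax=3]  = -3
Surplus = -Tax - 2·Profit + 4  [with Tax=3, Profit=-3]  = 7

7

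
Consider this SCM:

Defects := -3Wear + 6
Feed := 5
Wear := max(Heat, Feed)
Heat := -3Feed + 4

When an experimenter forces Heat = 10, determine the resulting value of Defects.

-24

Under do(Heat=10), the mechanism Heat := -3Feed + 4 is discarded; Heat is fixed at 10.
Wear = max(Heat, Feed)  [with Heat=10, Feed=5]  = 10
Defects = -3Wear + 6  [with Wear=10]  = -24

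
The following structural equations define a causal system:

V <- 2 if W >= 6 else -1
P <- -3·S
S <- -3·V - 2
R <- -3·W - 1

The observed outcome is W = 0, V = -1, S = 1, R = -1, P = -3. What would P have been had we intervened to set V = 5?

do(V=5) replaces the equation V <- 2 if W >= 6 else -1 with the constant V = 5.
S = -3·V - 2  [with V=5]  = -17
P = -3·S  [with S=-17]  = 51

51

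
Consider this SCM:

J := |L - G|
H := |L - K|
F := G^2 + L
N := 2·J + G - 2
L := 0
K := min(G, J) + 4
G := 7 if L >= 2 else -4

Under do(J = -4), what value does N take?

-14

Intervening sets J = -4 and removes its equation (J := |L - G|).
G = 7 if L >= 2 else -4  [with L=0]  = -4
N = 2·J + G - 2  [with J=-4, G=-4]  = -14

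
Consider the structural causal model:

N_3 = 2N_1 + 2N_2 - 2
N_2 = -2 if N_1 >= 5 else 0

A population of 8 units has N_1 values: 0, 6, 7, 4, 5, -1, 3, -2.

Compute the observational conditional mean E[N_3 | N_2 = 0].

-0.4

Observing N_2=0 restricts to units where N_2's equation naturally yields 0: N_1 ∈ {0, 4, -1, 3, -2}. In that subpopulation N_3 = -2, 6, -4, 4, -6, mean -0.4.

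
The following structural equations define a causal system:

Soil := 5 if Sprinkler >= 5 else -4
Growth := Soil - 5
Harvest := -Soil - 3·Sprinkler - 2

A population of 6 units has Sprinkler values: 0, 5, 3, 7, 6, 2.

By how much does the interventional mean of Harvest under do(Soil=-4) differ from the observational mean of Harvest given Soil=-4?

do(Soil=-4) breaks Soil's dependence on Sprinkler. With Soil=-4 fixed, Harvest across the units is 2, -13, -7, -19, -16, -4, mean -9.5.
E[Harvest|Soil=-4] averages over only the 3 units with Soil=-4 (Sprinkler = 0, 3, 2): Harvest = 2, -7, -4, mean -3.
Difference = -9.5 − (-3) = -6.5.

-6.5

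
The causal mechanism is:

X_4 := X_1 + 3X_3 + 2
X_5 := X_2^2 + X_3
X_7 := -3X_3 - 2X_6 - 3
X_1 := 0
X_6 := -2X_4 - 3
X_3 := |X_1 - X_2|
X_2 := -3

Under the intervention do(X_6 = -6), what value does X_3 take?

do(X_6=-6) replaces the equation X_6 := -2X_4 - 3 with the constant X_6 = -6.
X_3 is not downstream of the intervention, so its value is determined by the original equations.
X_3 = |X_1 - X_2|  [with X_1=0, X_2=-3]  = 3

3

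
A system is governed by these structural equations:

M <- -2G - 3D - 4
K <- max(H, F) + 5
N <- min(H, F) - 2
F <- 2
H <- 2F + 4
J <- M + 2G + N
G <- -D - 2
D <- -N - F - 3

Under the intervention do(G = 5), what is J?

11

Intervening sets G = 5 and removes its equation (G <- -D - 2).
H = 2F + 4  [with F=2]  = 8
N = min(H, F) - 2  [with H=8, F=2]  = 0
D = -N - F - 3  [with N=0, F=2]  = -5
M = -2G - 3D - 4  [with G=5, D=-5]  = 1
J = M + 2G + N  [with M=1, G=5, N=0]  = 11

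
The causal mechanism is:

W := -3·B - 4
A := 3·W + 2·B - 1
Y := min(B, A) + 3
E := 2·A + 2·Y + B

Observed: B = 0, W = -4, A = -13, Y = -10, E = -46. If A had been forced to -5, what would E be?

-14

do(A=-5) replaces the equation A := 3·W + 2·B - 1 with the constant A = -5.
Y = min(B, A) + 3  [with B=0, A=-5]  = -2
E = 2·A + 2·Y + B  [with A=-5, Y=-2, B=0]  = -14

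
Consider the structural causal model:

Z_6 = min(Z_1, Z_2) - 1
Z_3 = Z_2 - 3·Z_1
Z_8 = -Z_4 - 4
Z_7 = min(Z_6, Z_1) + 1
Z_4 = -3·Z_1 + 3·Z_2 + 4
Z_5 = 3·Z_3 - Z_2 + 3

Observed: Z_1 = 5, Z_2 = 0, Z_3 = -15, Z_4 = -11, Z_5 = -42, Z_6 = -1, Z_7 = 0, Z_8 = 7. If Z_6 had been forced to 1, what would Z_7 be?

2

Intervening sets Z_6 = 1 and removes its equation (Z_6 = min(Z_1, Z_2) - 1).
Z_7 = min(Z_6, Z_1) + 1  [with Z_6=1, Z_1=5]  = 2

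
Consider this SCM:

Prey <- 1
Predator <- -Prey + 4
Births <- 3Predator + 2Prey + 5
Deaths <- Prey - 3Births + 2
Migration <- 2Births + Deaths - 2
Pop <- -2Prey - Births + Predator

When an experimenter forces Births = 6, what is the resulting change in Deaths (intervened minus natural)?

30

The intervention breaks the incoming arrows to Births: Births <- 3Predator + 2Prey + 5 no longer applies, and Births = 6.
Deaths = Prey - 3Births + 2  [with Prey=1, Births=6]  = -15
Without intervention: Predator = -Prey + 4  [with Prey=1]  = 3; Births = 3Predator + 2Prey + 5  [with Predator=3, Prey=1]  = 16; Deaths = Prey - 3Births + 2  [with Prey=1, Births=16]  = -45.
Change = -15 − (-45) = 30.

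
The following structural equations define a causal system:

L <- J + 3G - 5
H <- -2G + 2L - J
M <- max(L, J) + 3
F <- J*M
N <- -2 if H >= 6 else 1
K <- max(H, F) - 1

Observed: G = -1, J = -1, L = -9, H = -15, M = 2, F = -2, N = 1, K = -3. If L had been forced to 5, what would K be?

The intervention breaks the incoming arrows to L: L <- J + 3G - 5 no longer applies, and L = 5.
H = -2G + 2L - J  [with G=-1, L=5, J=-1]  = 13
M = max(L, J) + 3  [with L=5, J=-1]  = 8
F = J*M  [with J=-1, M=8]  = -8
K = max(H, F) - 1  [with H=13, F=-8]  = 12

12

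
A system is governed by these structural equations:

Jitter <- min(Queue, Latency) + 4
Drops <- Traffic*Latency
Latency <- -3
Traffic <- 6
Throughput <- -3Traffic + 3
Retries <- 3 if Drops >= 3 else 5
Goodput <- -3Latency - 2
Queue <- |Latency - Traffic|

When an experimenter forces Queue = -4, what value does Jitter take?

The intervention breaks the incoming arrows to Queue: Queue <- |Latency - Traffic| no longer applies, and Queue = -4.
Jitter = min(Queue, Latency) + 4  [with Queue=-4, Latency=-3]  = 0

0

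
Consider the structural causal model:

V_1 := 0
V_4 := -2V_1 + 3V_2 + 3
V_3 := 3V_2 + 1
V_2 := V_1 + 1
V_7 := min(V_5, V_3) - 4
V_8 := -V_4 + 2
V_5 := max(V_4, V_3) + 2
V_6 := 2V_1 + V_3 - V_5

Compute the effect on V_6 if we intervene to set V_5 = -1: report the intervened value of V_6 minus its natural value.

The intervention breaks the incoming arrows to V_5: V_5 := max(V_4, V_3) + 2 no longer applies, and V_5 = -1.
V_2 = V_1 + 1  [with V_1=0]  = 1
V_3 = 3V_2 + 1  [with V_2=1]  = 4
V_6 = 2V_1 + V_3 - V_5  [with V_1=0, V_3=4, V_5=-1]  = 5
Without intervention: V_2 = V_1 + 1  [with V_1=0]  = 1; V_3 = 3V_2 + 1  [with V_2=1]  = 4; V_4 = -2V_1 + 3V_2 + 3  [with V_1=0, V_2=1]  = 6; V_5 = max(V_4, V_3) + 2  [with V_4=6, V_3=4]  = 8; V_6 = 2V_1 + V_3 - V_5  [with V_1=0, V_3=4, V_5=8]  = -4.
Change = 5 − (-4) = 9.

9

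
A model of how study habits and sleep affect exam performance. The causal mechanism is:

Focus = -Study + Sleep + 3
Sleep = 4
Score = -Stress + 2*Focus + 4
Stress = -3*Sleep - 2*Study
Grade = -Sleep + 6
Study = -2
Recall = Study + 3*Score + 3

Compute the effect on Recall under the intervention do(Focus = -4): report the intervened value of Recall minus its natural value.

-78

Under do(Focus=-4), the mechanism Focus = -Study + Sleep + 3 is discarded; Focus is fixed at -4.
Stress = -3*Sleep - 2*Study  [with Sleep=4, Study=-2]  = -8
Score = -Stress + 2*Focus + 4  [with Stress=-8, Focus=-4]  = 4
Recall = Study + 3*Score + 3  [with Study=-2, Score=4]  = 13
Without intervention: Stress = -3*Sleep - 2*Study  [with Sleep=4, Study=-2]  = -8; Focus = -Study + Sleep + 3  [with Study=-2, Sleep=4]  = 9; Score = -Stress + 2*Focus + 4  [with Stress=-8, Focus=9]  = 30; Recall = Study + 3*Score + 3  [with Study=-2, Score=30]  = 91.
Change = 13 − 91 = -78.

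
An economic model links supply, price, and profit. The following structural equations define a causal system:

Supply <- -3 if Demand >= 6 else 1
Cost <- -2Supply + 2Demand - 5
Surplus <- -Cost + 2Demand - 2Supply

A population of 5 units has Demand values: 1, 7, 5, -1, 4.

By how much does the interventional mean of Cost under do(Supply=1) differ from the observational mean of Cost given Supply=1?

The intervention sets Supply=1 in all 5 units regardless of Demand. Recomputing Cost per unit gives -5, 7, 3, -9, 1; average -0.6.
Observing Supply=1 restricts to units where Supply's equation naturally yields 1: Demand ∈ {1, 5, -1, 4}. In that subpopulation Cost = -5, 3, -9, 1, mean -2.5.
Difference = -0.6 − (-2.5) = 1.9.

1.9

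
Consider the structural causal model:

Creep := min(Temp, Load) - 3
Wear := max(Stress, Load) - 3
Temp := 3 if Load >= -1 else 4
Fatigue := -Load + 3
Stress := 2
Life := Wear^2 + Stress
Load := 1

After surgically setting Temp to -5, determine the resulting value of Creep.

The intervention breaks the incoming arrows to Temp: Temp := 3 if Load >= -1 else 4 no longer applies, and Temp = -5.
Creep = min(Temp, Load) - 3  [with Temp=-5, Load=1]  = -8

-8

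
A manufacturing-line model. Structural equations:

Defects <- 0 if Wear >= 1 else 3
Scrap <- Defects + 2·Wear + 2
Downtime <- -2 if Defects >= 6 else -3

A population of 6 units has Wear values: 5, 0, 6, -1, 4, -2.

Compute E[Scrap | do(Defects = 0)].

6

The intervention sets Defects=0 in all 6 units regardless of Wear. Recomputing Scrap per unit gives 12, 2, 14, 0, 10, -2; average 6.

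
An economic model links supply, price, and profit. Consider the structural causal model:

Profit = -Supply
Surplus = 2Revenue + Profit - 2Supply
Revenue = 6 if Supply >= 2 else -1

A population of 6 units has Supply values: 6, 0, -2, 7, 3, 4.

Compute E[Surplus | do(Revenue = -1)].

-11

Every unit gets Revenue=-1 under the intervention. Surplus values become -20, -2, 4, -23, -11, -14; E[Surplus|do(Revenue=-1)] = -11.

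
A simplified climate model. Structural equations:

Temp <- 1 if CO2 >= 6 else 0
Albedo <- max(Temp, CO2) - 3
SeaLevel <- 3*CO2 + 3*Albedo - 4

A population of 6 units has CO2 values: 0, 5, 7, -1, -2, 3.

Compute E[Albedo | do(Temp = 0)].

-0.5

do(Temp=0) breaks Temp's dependence on CO2. With Temp=0 fixed, Albedo across the units is -3, 2, 4, -3, -3, 0, mean -0.5.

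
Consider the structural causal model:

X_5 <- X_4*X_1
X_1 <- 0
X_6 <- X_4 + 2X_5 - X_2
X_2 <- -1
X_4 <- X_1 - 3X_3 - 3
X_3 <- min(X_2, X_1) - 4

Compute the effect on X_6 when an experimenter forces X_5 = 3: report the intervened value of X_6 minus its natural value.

The intervention breaks the incoming arrows to X_5: X_5 <- X_4*X_1 no longer applies, and X_5 = 3.
X_3 = min(X_2, X_1) - 4  [with X_2=-1, X_1=0]  = -5
X_4 = X_1 - 3X_3 - 3  [with X_1=0, X_3=-5]  = 12
X_6 = X_4 + 2X_5 - X_2  [with X_4=12, X_5=3, X_2=-1]  = 19
Without intervention: X_3 = min(X_2, X_1) - 4  [with X_2=-1, X_1=0]  = -5; X_4 = X_1 - 3X_3 - 3  [with X_1=0, X_3=-5]  = 12; X_5 = X_4*X_1  [with X_4=12, X_1=0]  = 0; X_6 = X_4 + 2X_5 - X_2  [with X_4=12, X_5=0, X_2=-1]  = 13.
Change = 19 − 13 = 6.

6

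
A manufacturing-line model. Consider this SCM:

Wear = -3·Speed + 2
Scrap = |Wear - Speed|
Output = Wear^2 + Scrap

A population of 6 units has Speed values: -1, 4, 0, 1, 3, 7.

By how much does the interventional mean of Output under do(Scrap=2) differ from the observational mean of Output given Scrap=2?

87.5

do(Scrap=2) breaks Scrap's dependence on Speed. With Scrap=2 fixed, Output across the units is 27, 102, 6, 3, 51, 363, mean 92.
Conditioning on Scrap=2 selects the 2 unit(s) with Speed ∈ {0, 1}. Their Output values: 6, 3. Mean = 4.5.
Difference = 92 − 4.5 = 87.5.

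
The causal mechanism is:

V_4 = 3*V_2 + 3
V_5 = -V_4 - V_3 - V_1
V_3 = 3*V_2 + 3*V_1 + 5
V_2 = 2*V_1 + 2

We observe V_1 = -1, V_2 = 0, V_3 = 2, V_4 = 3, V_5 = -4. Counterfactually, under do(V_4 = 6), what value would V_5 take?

Intervening sets V_4 = 6 and removes its equation (V_4 = 3*V_2 + 3).
V_2 = 2*V_1 + 2  [with V_1=-1]  = 0
V_3 = 3*V_2 + 3*V_1 + 5  [with V_2=0, V_1=-1]  = 2
V_5 = -V_4 - V_3 - V_1  [with V_4=6, V_3=2, V_1=-1]  = -7

-7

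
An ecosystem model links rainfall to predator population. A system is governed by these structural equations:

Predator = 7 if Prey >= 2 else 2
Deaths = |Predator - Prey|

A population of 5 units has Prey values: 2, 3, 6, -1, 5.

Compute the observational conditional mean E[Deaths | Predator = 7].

3

Conditioning on Predator=7 selects the 4 unit(s) with Prey ∈ {2, 3, 6, 5}. Their Deaths values: 5, 4, 1, 2. Mean = 3.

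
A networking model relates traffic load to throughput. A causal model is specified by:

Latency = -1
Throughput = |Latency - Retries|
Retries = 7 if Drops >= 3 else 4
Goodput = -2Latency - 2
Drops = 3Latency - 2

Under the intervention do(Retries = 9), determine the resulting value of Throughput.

10

The intervention breaks the incoming arrows to Retries: Retries = 7 if Drops >= 3 else 4 no longer applies, and Retries = 9.
Throughput = |Latency - Retries|  [with Latency=-1, Retries=9]  = 10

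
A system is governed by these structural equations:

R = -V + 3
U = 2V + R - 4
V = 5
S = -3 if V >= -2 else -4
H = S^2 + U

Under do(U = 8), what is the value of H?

do(U=8) replaces the equation U = 2V + R - 4 with the constant U = 8.
S = -3 if V >= -2 else -4  [with V=5]  = -3
H = S^2 + U  [with S=-3, U=8]  = 17

17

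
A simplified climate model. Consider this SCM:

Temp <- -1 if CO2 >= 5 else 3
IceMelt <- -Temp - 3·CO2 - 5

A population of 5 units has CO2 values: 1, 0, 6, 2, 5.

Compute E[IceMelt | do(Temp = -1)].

do(Temp=-1) breaks Temp's dependence on CO2. With Temp=-1 fixed, IceMelt across the units is -7, -4, -22, -10, -19, mean -12.4.

-12.4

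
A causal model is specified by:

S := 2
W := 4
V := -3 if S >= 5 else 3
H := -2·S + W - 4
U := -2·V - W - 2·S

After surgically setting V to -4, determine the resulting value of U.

do(V=-4) replaces the equation V := -3 if S >= 5 else 3 with the constant V = -4.
U = -2·V - W - 2·S  [with V=-4, W=4, S=2]  = 0

0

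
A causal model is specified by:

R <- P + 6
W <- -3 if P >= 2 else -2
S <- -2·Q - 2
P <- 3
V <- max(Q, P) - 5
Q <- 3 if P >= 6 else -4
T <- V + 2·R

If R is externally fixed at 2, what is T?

2

Intervening sets R = 2 and removes its equation (R <- P + 6).
Q = 3 if P >= 6 else -4  [with P=3]  = -4
V = max(Q, P) - 5  [with Q=-4, P=3]  = -2
T = V + 2·R  [with V=-2, R=2]  = 2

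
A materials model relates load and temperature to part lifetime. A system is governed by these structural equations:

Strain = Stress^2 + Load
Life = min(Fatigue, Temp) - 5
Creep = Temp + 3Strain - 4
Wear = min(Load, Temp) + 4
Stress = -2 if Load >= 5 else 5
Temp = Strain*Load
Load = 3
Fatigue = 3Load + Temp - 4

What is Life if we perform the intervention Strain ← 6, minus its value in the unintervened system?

The intervention breaks the incoming arrows to Strain: Strain = Stress^2 + Load no longer applies, and Strain = 6.
Temp = Strain*Load  [with Strain=6, Load=3]  = 18
Fatigue = 3Load + Temp - 4  [with Load=3, Temp=18]  = 23
Life = min(Fatigue, Temp) - 5  [with Fatigue=23, Temp=18]  = 13
Without intervention: Stress = -2 if Load >= 5 else 5  [with Load=3]  = 5; Strain = Stress^2 + Load  [with Stress=5, Load=3]  = 28; Temp = Strain*Load  [with Strain=28, Load=3]  = 84; Fatigue = 3Load + Temp - 4  [with Load=3, Temp=84]  = 89; Life = min(Fatigue, Temp) - 5  [with Fatigue=89, Temp=84]  = 79.
Change = 13 − 79 = -66.

-66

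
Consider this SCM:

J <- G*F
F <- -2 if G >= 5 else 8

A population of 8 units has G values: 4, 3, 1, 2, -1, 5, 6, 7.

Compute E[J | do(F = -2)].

The intervention sets F=-2 in all 8 units regardless of G. Recomputing J per unit gives -8, -6, -2, -4, 2, -10, -12, -14; average -6.75.

-6.75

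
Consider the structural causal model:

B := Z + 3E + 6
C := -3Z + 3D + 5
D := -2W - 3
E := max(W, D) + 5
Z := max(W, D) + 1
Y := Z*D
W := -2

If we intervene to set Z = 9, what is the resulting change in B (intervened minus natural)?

7

The intervention breaks the incoming arrows to Z: Z := max(W, D) + 1 no longer applies, and Z = 9.
D = -2W - 3  [with W=-2]  = 1
E = max(W, D) + 5  [with W=-2, D=1]  = 6
B = Z + 3E + 6  [with Z=9, E=6]  = 33
Without intervention: D = -2W - 3  [with W=-2]  = 1; Z = max(W, D) + 1  [with W=-2, D=1]  = 2; E = max(W, D) + 5  [with W=-2, D=1]  = 6; B = Z + 3E + 6  [with Z=2, E=6]  = 26.
Change = 33 − 26 = 7.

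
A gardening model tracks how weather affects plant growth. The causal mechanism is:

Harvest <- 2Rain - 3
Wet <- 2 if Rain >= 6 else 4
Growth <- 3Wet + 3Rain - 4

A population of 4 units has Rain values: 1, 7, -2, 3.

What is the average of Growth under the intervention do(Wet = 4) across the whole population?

Under do(Wet=4), Wet's equation is replaced by Wet=4 for every unit. Per-unit Growth: 11, 29, 2, 17. Mean = 14.75.

14.75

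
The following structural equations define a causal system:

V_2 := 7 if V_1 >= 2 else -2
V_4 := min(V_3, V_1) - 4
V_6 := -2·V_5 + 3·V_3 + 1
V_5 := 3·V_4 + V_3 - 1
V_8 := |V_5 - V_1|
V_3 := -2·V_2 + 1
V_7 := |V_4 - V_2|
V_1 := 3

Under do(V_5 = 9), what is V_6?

The intervention breaks the incoming arrows to V_5: V_5 := 3·V_4 + V_3 - 1 no longer applies, and V_5 = 9.
V_2 = 7 if V_1 >= 2 else -2  [with V_1=3]  = 7
V_3 = -2·V_2 + 1  [with V_2=7]  = -13
V_6 = -2·V_5 + 3·V_3 + 1  [with V_5=9, V_3=-13]  = -56

-56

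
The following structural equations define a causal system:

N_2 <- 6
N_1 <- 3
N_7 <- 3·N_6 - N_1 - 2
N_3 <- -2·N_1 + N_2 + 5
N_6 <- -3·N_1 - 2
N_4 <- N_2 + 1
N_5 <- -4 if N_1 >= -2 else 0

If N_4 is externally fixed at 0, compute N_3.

5

Under do(N_4=0), the mechanism N_4 <- N_2 + 1 is discarded; N_4 is fixed at 0.
Since N_3 is not a descendant of the intervened variable, it is unaffected.
N_3 = -2·N_1 + N_2 + 5  [with N_1=3, N_2=6]  = 5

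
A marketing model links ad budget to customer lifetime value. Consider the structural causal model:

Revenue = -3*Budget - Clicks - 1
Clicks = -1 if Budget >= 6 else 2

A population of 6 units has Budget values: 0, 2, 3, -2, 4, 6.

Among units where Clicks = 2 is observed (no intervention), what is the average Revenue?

E[Revenue|Clicks=2] averages over only the 5 units with Clicks=2 (Budget = 0, 2, 3, -2, 4): Revenue = -3, -9, -12, 3, -15, mean -7.2.

-7.2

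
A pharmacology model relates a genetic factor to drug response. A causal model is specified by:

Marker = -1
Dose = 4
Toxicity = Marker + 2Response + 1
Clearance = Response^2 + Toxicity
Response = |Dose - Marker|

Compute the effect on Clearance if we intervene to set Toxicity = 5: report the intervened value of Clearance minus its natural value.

Intervening sets Toxicity = 5 and removes its equation (Toxicity = Marker + 2Response + 1).
Response = |Dose - Marker|  [with Dose=4, Marker=-1]  = 5
Clearance = Response^2 + Toxicity  [with Response=5, Toxicity=5]  = 30
Without intervention: Response = |Dose - Marker|  [with Dose=4, Marker=-1]  = 5; Toxicity = Marker + 2Response + 1  [with Marker=-1, Response=5]  = 10; Clearance = Response^2 + Toxicity  [with Response=5, Toxicity=10]  = 35.
Change = 30 − 35 = -5.

-5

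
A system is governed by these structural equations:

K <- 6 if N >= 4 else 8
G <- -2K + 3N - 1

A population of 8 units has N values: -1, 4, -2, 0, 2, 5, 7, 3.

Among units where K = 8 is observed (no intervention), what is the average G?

Conditioning on K=8 selects the 5 unit(s) with N ∈ {-1, -2, 0, 2, 3}. Their G values: -20, -23, -17, -11, -8. Mean = -15.8.

-15.8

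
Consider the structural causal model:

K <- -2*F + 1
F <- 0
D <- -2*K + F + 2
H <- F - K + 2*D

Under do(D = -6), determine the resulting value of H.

The intervention breaks the incoming arrows to D: D <- -2*K + F + 2 no longer applies, and D = -6.
K = -2*F + 1  [with F=0]  = 1
H = F - K + 2*D  [with F=0, K=1, D=-6]  = -13

-13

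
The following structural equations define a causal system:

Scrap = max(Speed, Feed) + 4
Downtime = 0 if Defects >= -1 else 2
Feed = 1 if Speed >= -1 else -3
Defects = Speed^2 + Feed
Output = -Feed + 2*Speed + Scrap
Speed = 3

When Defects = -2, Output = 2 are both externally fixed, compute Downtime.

Setting Defects = -2, Output = 2 by intervention discards those variables' equations.
Downtime = 0 if Defects >= -1 else 2  [with Defects=-2]  = 2

2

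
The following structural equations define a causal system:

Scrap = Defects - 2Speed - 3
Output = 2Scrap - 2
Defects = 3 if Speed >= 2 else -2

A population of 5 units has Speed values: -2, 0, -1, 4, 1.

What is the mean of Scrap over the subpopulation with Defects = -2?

-4

Observing Defects=-2 restricts to units where Defects's equation naturally yields -2: Speed ∈ {-2, 0, -1, 1}. In that subpopulation Scrap = -1, -5, -3, -7, mean -4.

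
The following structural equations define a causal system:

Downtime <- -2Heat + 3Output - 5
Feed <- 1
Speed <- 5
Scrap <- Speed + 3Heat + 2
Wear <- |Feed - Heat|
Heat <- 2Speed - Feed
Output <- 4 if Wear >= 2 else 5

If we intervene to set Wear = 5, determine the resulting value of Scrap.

34

Intervening sets Wear = 5 and removes its equation (Wear <- |Feed - Heat|).
No directed path runs from Wear to Scrap, so Scrap keeps its natural value.
Heat = 2Speed - Feed  [with Speed=5, Feed=1]  = 9
Scrap = Speed + 3Heat + 2  [with Speed=5, Heat=9]  = 34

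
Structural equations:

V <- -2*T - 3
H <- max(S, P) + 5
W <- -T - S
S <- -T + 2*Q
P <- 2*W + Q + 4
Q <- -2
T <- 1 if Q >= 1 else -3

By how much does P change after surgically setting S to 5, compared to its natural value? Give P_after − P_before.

do(S=5) replaces the equation S <- -T + 2*Q with the constant S = 5.
T = 1 if Q >= 1 else -3  [with Q=-2]  = -3
W = -T - S  [with T=-3, S=5]  = -2
P = 2*W + Q + 4  [with W=-2, Q=-2]  = -2
Without intervention: T = 1 if Q >= 1 else -3  [with Q=-2]  = -3; S = -T + 2*Q  [with T=-3, Q=-2]  = -1; W = -T - S  [with T=-3, S=-1]  = 4; P = 2*W + Q + 4  [with W=4, Q=-2]  = 10.
Change = -2 − 10 = -12.

-12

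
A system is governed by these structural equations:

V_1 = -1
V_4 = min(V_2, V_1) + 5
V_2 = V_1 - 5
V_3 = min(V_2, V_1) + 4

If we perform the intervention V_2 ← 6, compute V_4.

4

Under do(V_2=6), the mechanism V_2 = V_1 - 5 is discarded; V_2 is fixed at 6.
V_4 = min(V_2, V_1) + 5  [with V_2=6, V_1=-1]  = 4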